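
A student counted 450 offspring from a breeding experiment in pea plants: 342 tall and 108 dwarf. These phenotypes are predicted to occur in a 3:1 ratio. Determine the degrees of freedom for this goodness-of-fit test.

A goodness-of-fit test with 2 phenotype classes has df = 2 − 1 = 1.

1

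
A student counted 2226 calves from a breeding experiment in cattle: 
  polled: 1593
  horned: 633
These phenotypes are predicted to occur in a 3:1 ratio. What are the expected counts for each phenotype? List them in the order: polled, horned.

1669.5, 556.5

Expected counts for N = 2226 under a 3:1 ratio (total parts = 4):
  polled: 2226 × 3/4 = 1669.5
  horned: 2226 × 1/4 = 556.5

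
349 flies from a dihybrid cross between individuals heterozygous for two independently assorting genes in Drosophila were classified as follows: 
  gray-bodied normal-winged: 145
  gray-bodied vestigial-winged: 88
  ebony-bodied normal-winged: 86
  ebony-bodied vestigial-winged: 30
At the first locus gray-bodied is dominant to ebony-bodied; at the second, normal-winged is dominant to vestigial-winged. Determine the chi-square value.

A dihybrid F₂ with independent assortment and complete dominance at both loci gives a 9:3:3:1 phenotypic ratio.
Under the 9:3:3:1 hypothesis (Σ ratio = 16, N = 349):
  gray-bodied normal-winged: 349 × 9/16 = 196.3125
  gray-bodied vestigial-winged: 349 × 3/16 = 65.4375
  ebony-bodied normal-winged: 349 × 3/16 = 65.4375
  ebony-bodied vestigial-winged: 349 × 1/16 = 21.8125
χ² = Σ (O − E)² / E
  gray-bodied normal-winged: (145 − 196.3125)² / 196.3125 = 13.4121
  gray-bodied vestigial-winged: (88 − 65.4375)² / 65.4375 = 7.7794
  ebony-bodied normal-winged: (86 − 65.4375)² / 65.4375 = 6.4614
  ebony-bodied vestigial-winged: (30 − 21.8125)² / 21.8125 = 3.0732
χ² = 13.4121 + 7.7794 + 6.4614 + 3.0732 = 30.7261 ≈ 30.726

30.726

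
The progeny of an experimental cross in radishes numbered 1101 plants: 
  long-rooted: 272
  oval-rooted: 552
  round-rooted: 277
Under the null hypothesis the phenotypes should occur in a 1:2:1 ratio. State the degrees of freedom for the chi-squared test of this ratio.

2

A goodness-of-fit test with 3 phenotype classes has df = 3 − 1 = 2.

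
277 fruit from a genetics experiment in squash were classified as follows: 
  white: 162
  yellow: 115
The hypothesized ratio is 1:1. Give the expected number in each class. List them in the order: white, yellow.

138.5, 138.5

Expected counts for N = 277 under a 1:1 ratio (total parts = 2):
  white: 277 × 1/2 = 138.5
  yellow: 277 × 1/2 = 138.5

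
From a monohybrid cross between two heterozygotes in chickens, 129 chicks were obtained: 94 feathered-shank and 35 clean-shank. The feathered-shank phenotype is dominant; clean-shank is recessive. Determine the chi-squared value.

0.313

For a monohybrid cross between heterozygotes with complete dominance, the expected phenotypic ratio is 3:1.
The 3:1 ratio has 4 parts, so with N = 129 the expected counts are:
  feathered-shank: 129 × 3/4 = 96.75
  clean-shank: 129 × 1/4 = 32.25
χ² = Σ (O − E)² / E
  feathered-shank: (94 − 96.75)² / 96.75 = 0.0782
  clean-shank: (35 − 32.25)² / 32.25 = 0.2345
χ² = 0.0782 + 0.2345 = 0.3127 ≈ 0.313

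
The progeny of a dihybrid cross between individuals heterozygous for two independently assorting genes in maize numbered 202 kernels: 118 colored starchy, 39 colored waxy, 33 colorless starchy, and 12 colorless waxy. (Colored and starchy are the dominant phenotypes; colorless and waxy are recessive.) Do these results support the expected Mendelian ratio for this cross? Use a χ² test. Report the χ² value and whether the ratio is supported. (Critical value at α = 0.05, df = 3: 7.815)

0.860; consistent

A dihybrid F₂ with independent assortment and complete dominance at both loci gives a 9:3:3:1 phenotypic ratio.
The 9:3:3:1 ratio has 16 parts, so with N = 202 the expected counts are:
  colored starchy: 202 × 9/16 = 113.625
  colored waxy: 202 × 3/16 = 37.875
  colorless starchy: 202 × 3/16 = 37.875
  colorless waxy: 202 × 1/16 = 12.625
χ² = Σ (O − E)² / E
  colored starchy: (118 − 113.625)² / 113.625 = 0.1685
  colored waxy: (39 − 37.875)² / 37.875 = 0.0334
  colorless starchy: (33 − 37.875)² / 37.875 = 0.6275
  colorless waxy: (12 − 12.625)² / 12.625 = 0.0309
χ² = 0.1685 + 0.0334 + 0.6275 + 0.0309 = 0.8603 ≈ 0.860
Degrees of freedom = 4 − 1 = 3; critical value at α = 0.05 is 7.815.
Since 0.860 < 7.815, we fail to reject the null hypothesis — the data are consistent with the 9:3:3:1 ratio.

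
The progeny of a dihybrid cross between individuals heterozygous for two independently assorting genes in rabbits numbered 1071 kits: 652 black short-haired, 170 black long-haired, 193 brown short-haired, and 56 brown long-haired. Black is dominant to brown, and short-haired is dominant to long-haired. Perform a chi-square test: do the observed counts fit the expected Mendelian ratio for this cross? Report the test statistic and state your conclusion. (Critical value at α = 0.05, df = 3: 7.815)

A dihybrid F₂ with independent assortment and complete dominance at both loci gives a 9:3:3:1 phenotypic ratio.
Total ratio parts = 16. Expected numbers out of 1071:
  black short-haired: 1071 × 9/16 = 602.4375
  black long-haired: 1071 × 3/16 = 200.8125
  brown short-haired: 1071 × 3/16 = 200.8125
  brown long-haired: 1071 × 1/16 = 66.9375
χ² = Σ (O − E)² / E
  black short-haired: (652 − 602.4375)² / 602.4375 = 4.0775
  black long-haired: (170 − 200.8125)² / 200.8125 = 4.7278
  brown short-haired: (193 − 200.8125)² / 200.8125 = 0.3039
  brown long-haired: (56 − 66.9375)² / 66.9375 = 1.7872
χ² = 4.0775 + 4.7278 + 0.3039 + 1.7872 = 10.8964 ≈ 10.896
Degrees of freedom = 4 − 1 = 3; critical value at α = 0.05 is 7.815.
Since 10.896 > 7.815, we reject the null hypothesis — the data do not fit the 9:3:3:1 ratio.

10.896; not consistent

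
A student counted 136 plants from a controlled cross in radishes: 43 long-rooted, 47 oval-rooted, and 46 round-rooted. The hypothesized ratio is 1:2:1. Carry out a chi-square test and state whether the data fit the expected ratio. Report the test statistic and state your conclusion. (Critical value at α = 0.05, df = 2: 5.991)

13.103; not consistent

Under the 1:2:1 hypothesis (Σ ratio = 4, N = 136):
  long-rooted: 136 × 1/4 = 34
  oval-rooted: 136 × 2/4 = 68
  round-rooted: 136 × 1/4 = 34
χ² = Σ (O − E)² / E
  long-rooted: (43 − 34)² / 34 = 2.3824
  oval-rooted: (47 − 68)² / 68 = 6.4853
  round-rooted: (46 − 34)² / 34 = 4.2353
χ² = 2.3824 + 6.4853 + 4.2353 = 13.103
Degrees of freedom = 3 − 1 = 2; critical value at α = 0.05 is 5.991.
Since 13.103 > 5.991, we reject the null hypothesis — the data do not fit the 1:2:1 ratio.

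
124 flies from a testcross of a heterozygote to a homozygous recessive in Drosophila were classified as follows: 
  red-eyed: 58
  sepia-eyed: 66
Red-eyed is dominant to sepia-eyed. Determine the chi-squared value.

A testcross of a heterozygote (Aa × aa) gives a 1:1 phenotypic ratio.
Total ratio parts = 2. Expected numbers out of 124:
  red-eyed: 124 × 1/2 = 62
  sepia-eyed: 124 × 1/2 = 62
χ² = Σ (O − E)² / E
  red-eyed: (58 − 62)² / 62 = 0.2581
  sepia-eyed: (66 − 62)² / 62 = 0.2581
χ² = 0.2581 + 0.2581 = 0.5162 ≈ 0.516

0.516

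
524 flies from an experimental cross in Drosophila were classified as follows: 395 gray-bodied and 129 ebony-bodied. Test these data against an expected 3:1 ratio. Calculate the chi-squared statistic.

Expected counts for N = 524 under a 3:1 ratio (total parts = 4):
  gray-bodied: 524 × 3/4 = 393
  ebony-bodied: 524 × 1/4 = 131
χ² = Σ (O − E)² / E
  gray-bodied: (395 − 393)² / 393 = 0.0102
  ebony-bodied: (129 − 131)² / 131 = 0.0305
χ² = 0.0102 + 0.0305 = 0.0407 ≈ 0.041

0.041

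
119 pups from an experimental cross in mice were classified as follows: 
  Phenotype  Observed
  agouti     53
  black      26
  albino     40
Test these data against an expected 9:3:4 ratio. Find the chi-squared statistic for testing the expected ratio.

7.043

Total ratio parts = 16. Expected numbers out of 119:
  agouti: 119 × 9/16 = 66.9375
  black: 119 × 3/16 = 22.3125
  albino: 119 × 4/16 = 29.75
χ² = Σ (O − E)² / E
  agouti: (53 − 66.9375)² / 66.9375 = 2.9020
  black: (26 − 22.3125)² / 22.3125 = 0.6094
  albino: (40 − 29.75)² / 29.75 = 3.5315
χ² = 2.9020 + 0.6094 + 3.5315 = 7.0429 ≈ 7.043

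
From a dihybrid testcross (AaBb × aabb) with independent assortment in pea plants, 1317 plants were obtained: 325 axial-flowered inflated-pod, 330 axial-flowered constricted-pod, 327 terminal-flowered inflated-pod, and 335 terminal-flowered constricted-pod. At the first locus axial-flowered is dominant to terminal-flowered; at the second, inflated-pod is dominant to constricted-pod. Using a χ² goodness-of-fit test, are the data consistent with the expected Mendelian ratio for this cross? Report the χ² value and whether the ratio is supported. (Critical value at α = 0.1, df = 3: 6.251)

A dihybrid testcross with independent assortment gives a 1:1:1:1 ratio.
Under the 1:1:1:1 hypothesis (Σ ratio = 4, N = 1317):
  axial-flowered inflated-pod: 1317 × 1/4 = 329.25
  axial-flowered constricted-pod: 1317 × 1/4 = 329.25
  terminal-flowered inflated-pod: 1317 × 1/4 = 329.25
  terminal-flowered constricted-pod: 1317 × 1/4 = 329.25
χ² = Σ (O − E)² / E
  axial-flowered inflated-pod: (325 − 329.25)² / 329.25 = 0.0549
  axial-flowered constricted-pod: (330 − 329.25)² / 329.25 = 0.0017
  terminal-flowered inflated-pod: (327 − 329.25)² / 329.25 = 0.0154
  terminal-flowered constricted-pod: (335 − 329.25)² / 329.25 = 0.1004
χ² = 0.0549 + 0.0017 + 0.0154 + 0.1004 = 0.1724 ≈ 0.172
Degrees of freedom = 4 − 1 = 3; critical value at α = 0.1 is 6.251.
Since 0.172 < 6.251, we fail to reject the null hypothesis — the data are consistent with the 1:1:1:1 ratio.

0.172; consistent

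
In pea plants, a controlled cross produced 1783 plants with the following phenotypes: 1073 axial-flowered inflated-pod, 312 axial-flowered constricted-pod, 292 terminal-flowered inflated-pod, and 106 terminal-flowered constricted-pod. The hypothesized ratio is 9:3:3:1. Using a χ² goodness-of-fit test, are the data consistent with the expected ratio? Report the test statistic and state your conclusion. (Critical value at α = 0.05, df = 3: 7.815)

12.004; not consistent

Expected counts for N = 1783 under a 9:3:3:1 ratio (total parts = 16):
  axial-flowered inflated-pod: 1783 × 9/16 = 1002.9375
  axial-flowered constricted-pod: 1783 × 3/16 = 334.3125
  terminal-flowered inflated-pod: 1783 × 3/16 = 334.3125
  terminal-flowered constricted-pod: 1783 × 1/16 = 111.4375
χ² = Σ (O − E)² / E
  axial-flowered inflated-pod: (1073 − 1002.9375)² / 1002.9375 = 4.8944
  axial-flowered constricted-pod: (312 − 334.3125)² / 334.3125 = 1.4892
  terminal-flowered inflated-pod: (292 − 334.3125)² / 334.3125 = 5.3553
  terminal-flowered constricted-pod: (106 − 111.4375)² / 111.4375 = 0.2653
χ² = 4.8944 + 1.4892 + 5.3553 + 0.2653 = 12.0042 ≈ 12.004
Degrees of freedom = 4 − 1 = 3; critical value at α = 0.05 is 7.815.
Since 12.004 > 7.815, we reject the null hypothesis — the data do not fit the 9:3:3:1 ratio.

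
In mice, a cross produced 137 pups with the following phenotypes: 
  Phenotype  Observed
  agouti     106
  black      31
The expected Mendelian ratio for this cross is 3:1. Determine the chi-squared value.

Expected counts for N = 137 under a 3:1 ratio (total parts = 4):
  agouti: 137 × 3/4 = 102.75
  black: 137 × 1/4 = 34.25
χ² = Σ (O − E)² / E
  agouti: (106 − 102.75)² / 102.75 = 0.1028
  black: (31 − 34.25)² / 34.25 = 0.3084
χ² = 0.1028 + 0.3084 = 0.4112 ≈ 0.411

0.411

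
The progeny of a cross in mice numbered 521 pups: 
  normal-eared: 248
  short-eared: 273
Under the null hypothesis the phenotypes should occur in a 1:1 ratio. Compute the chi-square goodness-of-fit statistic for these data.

1.200

The 1:1 ratio has 2 parts, so with N = 521 the expected counts are:
  normal-eared: 521 × 1/2 = 260.5
  short-eared: 521 × 1/2 = 260.5
χ² = Σ (O − E)² / E
  normal-eared: (248 − 260.5)² / 260.5 = 0.5998
  short-eared: (273 − 260.5)² / 260.5 = 0.5998
χ² = 0.5998 + 0.5998 = 1.1996 ≈ 1.200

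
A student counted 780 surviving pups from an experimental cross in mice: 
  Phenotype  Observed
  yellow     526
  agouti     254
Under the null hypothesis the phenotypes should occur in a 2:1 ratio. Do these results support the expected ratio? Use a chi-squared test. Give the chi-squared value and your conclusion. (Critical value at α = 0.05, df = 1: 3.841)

The 2:1 ratio has 3 parts, so with N = 780 the expected counts are:
  yellow: 780 × 2/3 = 520
  agouti: 780 × 1/3 = 260
χ² = Σ (O − E)² / E
  yellow: (526 − 520)² / 520 = 0.0692
  agouti: (254 − 260)² / 260 = 0.1385
χ² = 0.0692 + 0.1385 = 0.2077 ≈ 0.208
Degrees of freedom = 2 − 1 = 1; critical value at α = 0.05 is 3.841.
Since 0.208 < 3.841, we fail to reject the null hypothesis — the data are consistent with the 2:1 ratio.

0.208; consistent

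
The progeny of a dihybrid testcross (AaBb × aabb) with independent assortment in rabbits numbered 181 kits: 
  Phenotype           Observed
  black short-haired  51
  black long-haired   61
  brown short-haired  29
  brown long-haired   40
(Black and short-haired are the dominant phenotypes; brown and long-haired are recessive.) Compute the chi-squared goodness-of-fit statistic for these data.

12.657

A dihybrid testcross with independent assortment gives a 1:1:1:1 ratio.
The 1:1:1:1 ratio has 4 parts, so with N = 181 the expected counts are:
  black short-haired: 181 × 1/4 = 45.25
  black long-haired: 181 × 1/4 = 45.25
  brown short-haired: 181 × 1/4 = 45.25
  brown long-haired: 181 × 1/4 = 45.25
χ² = Σ (O − E)² / E
  black short-haired: (51 − 45.25)² / 45.25 = 0.7307
  black long-haired: (61 − 45.25)² / 45.25 = 5.4820
  brown short-haired: (29 − 45.25)² / 45.25 = 5.8356
  brown long-haired: (40 − 45.25)² / 45.25 = 0.6091
χ² = 0.7307 + 5.4820 + 5.8356 + 0.6091 = 12.6574 ≈ 12.657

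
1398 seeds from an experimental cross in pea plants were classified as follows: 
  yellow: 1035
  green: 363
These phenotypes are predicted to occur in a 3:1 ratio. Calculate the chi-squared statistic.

Total ratio parts = 4. Expected numbers out of 1398:
  yellow: 1398 × 3/4 = 1048.5
  green: 1398 × 1/4 = 349.5
χ² = Σ (O − E)² / E
  yellow: (1035 − 1048.5)² / 1048.5 = 0.1738
  green: (363 − 349.5)² / 349.5 = 0.5215
χ² = 0.1738 + 0.5215 = 0.6953 ≈ 0.695

0.695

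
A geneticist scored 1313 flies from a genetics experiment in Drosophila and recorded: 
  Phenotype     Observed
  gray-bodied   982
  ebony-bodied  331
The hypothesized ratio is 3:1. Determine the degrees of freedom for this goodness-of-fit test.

A goodness-of-fit test with 2 phenotype classes has df = 2 − 1 = 1.

1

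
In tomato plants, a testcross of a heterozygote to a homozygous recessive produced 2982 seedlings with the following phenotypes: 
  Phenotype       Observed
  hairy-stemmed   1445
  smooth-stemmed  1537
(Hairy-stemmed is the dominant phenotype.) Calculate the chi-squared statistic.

A testcross of a heterozygote (Aa × aa) gives a 1:1 phenotypic ratio.
Expected counts for N = 2982 under a 1:1 ratio (total parts = 2):
  hairy-stemmed: 2982 × 1/2 = 1491
  smooth-stemmed: 2982 × 1/2 = 1491
χ² = Σ (O − E)² / E
  hairy-stemmed: (1445 − 1491)² / 1491 = 1.4192
  smooth-stemmed: (1537 − 1491)² / 1491 = 1.4192
χ² = 1.4192 + 1.4192 = 2.8384 ≈ 2.838

2.838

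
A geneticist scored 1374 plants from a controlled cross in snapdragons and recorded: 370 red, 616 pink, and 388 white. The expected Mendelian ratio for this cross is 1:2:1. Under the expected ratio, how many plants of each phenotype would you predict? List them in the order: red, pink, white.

The 1:2:1 ratio has 4 parts, so with N = 1374 the expected counts are:
  red: 1374 × 1/4 = 343.5
  pink: 1374 × 2/4 = 687
  white: 1374 × 1/4 = 343.5

343.5, 687, 343.5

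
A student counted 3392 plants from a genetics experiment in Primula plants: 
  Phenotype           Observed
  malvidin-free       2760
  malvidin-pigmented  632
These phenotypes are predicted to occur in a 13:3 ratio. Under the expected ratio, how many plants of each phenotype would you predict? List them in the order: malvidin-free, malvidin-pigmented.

Under the 13:3 hypothesis (Σ ratio = 16, N = 3392):
  malvidin-free: 3392 × 13/16 = 2756
  malvidin-pigmented: 3392 × 3/16 = 636

2756, 636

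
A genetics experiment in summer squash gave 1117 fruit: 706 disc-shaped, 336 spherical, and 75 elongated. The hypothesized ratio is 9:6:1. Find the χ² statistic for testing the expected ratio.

26.388

Expected counts for N = 1117 under a 9:6:1 ratio (total parts = 16):
  disc-shaped: 1117 × 9/16 = 628.3125
  spherical: 1117 × 6/16 = 418.875
  elongated: 1117 × 1/16 = 69.8125
χ² = Σ (O − E)² / E
  disc-shaped: (706 − 628.3125)² / 628.3125 = 9.6056
  spherical: (336 − 418.875)² / 418.875 = 16.3969
  elongated: (75 − 69.8125)² / 69.8125 = 0.3855
χ² = 9.6056 + 16.3969 + 0.3855 = 26.388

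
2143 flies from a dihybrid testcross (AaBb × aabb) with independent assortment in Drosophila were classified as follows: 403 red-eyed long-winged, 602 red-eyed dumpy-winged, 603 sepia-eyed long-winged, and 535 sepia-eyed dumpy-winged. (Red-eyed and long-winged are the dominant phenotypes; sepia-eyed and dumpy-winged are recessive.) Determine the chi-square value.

A dihybrid testcross with independent assortment gives a 1:1:1:1 ratio.
Under the 1:1:1:1 hypothesis (Σ ratio = 4, N = 2143):
  red-eyed long-winged: 2143 × 1/4 = 535.75
  red-eyed dumpy-winged: 2143 × 1/4 = 535.75
  sepia-eyed long-winged: 2143 × 1/4 = 535.75
  sepia-eyed dumpy-winged: 2143 × 1/4 = 535.75
χ² = Σ (O − E)² / E
  red-eyed long-winged: (403 − 535.75)² / 535.75 = 32.8933
  red-eyed dumpy-winged: (602 − 535.75)² / 535.75 = 8.1924
  sepia-eyed long-winged: (603 − 535.75)² / 535.75 = 8.4416
  sepia-eyed dumpy-winged: (535 − 535.75)² / 535.75 = 0.0010
χ² = 32.8933 + 8.1924 + 8.4416 + 0.0010 = 49.5283 ≈ 49.528

49.528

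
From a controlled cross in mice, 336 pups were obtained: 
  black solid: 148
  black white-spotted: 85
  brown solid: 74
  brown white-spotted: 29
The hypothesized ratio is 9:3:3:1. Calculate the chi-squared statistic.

The 9:3:3:1 ratio has 16 parts, so with N = 336 the expected counts are:
  black solid: 336 × 9/16 = 189
  black white-spotted: 336 × 3/16 = 63
  brown solid: 336 × 3/16 = 63
  brown white-spotted: 336 × 1/16 = 21
χ² = Σ (O − E)² / E
  black solid: (148 − 189)² / 189 = 8.8942
  black white-spotted: (85 − 63)² / 63 = 7.6825
  brown solid: (74 − 63)² / 63 = 1.9206
  brown white-spotted: (29 − 21)² / 21 = 3.0476
χ² = 8.8942 + 7.6825 + 1.9206 + 3.0476 = 21.5449 ≈ 21.545

21.545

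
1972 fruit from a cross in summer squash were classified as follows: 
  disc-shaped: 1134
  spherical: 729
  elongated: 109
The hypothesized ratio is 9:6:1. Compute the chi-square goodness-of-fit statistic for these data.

The 9:6:1 ratio has 16 parts, so with N = 1972 the expected counts are:
  disc-shaped: 1972 × 9/16 = 1109.25
  spherical: 1972 × 6/16 = 739.5
  elongated: 1972 × 1/16 = 123.25
χ² = Σ (O − E)² / E
  disc-shaped: (1134 − 1109.25)² / 1109.25 = 0.5522
  spherical: (729 − 739.5)² / 739.5 = 0.1491
  elongated: (109 − 123.25)² / 123.25 = 1.6476
χ² = 0.5522 + 0.1491 + 1.6476 = 2.3489 ≈ 2.349

2.349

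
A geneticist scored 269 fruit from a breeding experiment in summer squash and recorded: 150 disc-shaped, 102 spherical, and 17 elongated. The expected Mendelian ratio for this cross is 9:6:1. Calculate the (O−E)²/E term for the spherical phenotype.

0.013

Total ratio parts = 16. Expected numbers out of 269:
  disc-shaped: 269 × 9/16 = 151.3125
  spherical: 269 × 6/16 = 100.875
  elongated: 269 × 1/16 = 16.8125
Contribution of spherical: (102 − 100.875)² / 100.875 = 0.0125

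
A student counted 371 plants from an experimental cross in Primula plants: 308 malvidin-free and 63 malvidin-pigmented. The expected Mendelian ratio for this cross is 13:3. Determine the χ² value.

0.762

Expected counts for N = 371 under a 13:3 ratio (total parts = 16):
  malvidin-free: 371 × 13/16 = 301.4375
  malvidin-pigmented: 371 × 3/16 = 69.5625
χ² = Σ (O − E)² / E
  malvidin-free: (308 − 301.4375)² / 301.4375 = 0.1429
  malvidin-pigmented: (63 − 69.5625)² / 69.5625 = 0.6191
χ² = 0.1429 + 0.6191 = 0.762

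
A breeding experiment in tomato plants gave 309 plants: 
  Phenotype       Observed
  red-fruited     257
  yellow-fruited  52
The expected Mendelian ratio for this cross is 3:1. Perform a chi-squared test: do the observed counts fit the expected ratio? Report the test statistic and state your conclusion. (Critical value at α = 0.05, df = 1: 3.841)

Expected counts for N = 309 under a 3:1 ratio (total parts = 4):
  red-fruited: 309 × 3/4 = 231.75
  yellow-fruited: 309 × 1/4 = 77.25
χ² = Σ (O − E)² / E
  red-fruited: (257 − 231.75)² / 231.75 = 2.7511
  yellow-fruited: (52 − 77.25)² / 77.25 = 8.2532
χ² = 2.7511 + 8.2532 = 11.0043 ≈ 11.004
Degrees of freedom = 2 − 1 = 1; critical value at α = 0.05 is 3.841.
Since 11.004 > 3.841, we reject the null hypothesis — the data do not fit the 3:1 ratio.

11.004; not consistent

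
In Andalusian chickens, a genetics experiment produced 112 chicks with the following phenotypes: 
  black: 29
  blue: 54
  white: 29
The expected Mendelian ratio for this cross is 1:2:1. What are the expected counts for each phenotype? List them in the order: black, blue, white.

Expected counts for N = 112 under a 1:2:1 ratio (total parts = 4):
  black: 112 × 1/4 = 28
  blue: 112 × 2/4 = 56
  white: 112 × 1/4 = 28

28, 56, 28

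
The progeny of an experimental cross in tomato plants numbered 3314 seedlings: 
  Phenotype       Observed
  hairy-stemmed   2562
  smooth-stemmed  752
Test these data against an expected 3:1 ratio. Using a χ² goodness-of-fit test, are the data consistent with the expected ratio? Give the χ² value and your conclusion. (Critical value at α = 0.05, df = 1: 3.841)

Under the 3:1 hypothesis (Σ ratio = 4, N = 3314):
  hairy-stemmed: 3314 × 3/4 = 2485.5
  smooth-stemmed: 3314 × 1/4 = 828.5
χ² = Σ (O − E)² / E
  hairy-stemmed: (2562 − 2485.5)² / 2485.5 = 2.3546
  smooth-stemmed: (752 − 828.5)² / 828.5 = 7.0637
χ² = 2.3546 + 7.0637 = 9.4183 ≈ 9.418
Degrees of freedom = 2 − 1 = 1; critical value at α = 0.05 is 3.841.
Since 9.418 > 3.841, we reject the null hypothesis — the data do not fit the 3:1 ratio.

9.418; not consistent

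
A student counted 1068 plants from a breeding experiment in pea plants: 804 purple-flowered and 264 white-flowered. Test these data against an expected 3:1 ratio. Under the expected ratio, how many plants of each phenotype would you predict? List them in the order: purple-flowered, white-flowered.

801, 267

The 3:1 ratio has 4 parts, so with N = 1068 the expected counts are:
  purple-flowered: 1068 × 3/4 = 801
  white-flowered: 1068 × 1/4 = 267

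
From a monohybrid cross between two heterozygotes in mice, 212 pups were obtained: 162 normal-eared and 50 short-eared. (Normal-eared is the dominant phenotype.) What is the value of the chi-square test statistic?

0.226

For a monohybrid cross between heterozygotes with complete dominance, the expected phenotypic ratio is 3:1.
Under the 3:1 hypothesis (Σ ratio = 4, N = 212):
  normal-eared: 212 × 3/4 = 159
  short-eared: 212 × 1/4 = 53
χ² = Σ (O − E)² / E
  normal-eared: (162 − 159)² / 159 = 0.0566
  short-eared: (50 − 53)² / 53 = 0.1698
χ² = 0.0566 + 0.1698 = 0.2264 ≈ 0.226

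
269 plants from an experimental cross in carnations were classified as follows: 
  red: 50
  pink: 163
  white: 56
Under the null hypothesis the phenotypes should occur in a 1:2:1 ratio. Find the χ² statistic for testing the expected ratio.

12.346

Total ratio parts = 4. Expected numbers out of 269:
  red: 269 × 1/4 = 67.25
  pink: 269 × 2/4 = 134.5
  white: 269 × 1/4 = 67.25
χ² = Σ (O − E)² / E
  red: (50 − 67.25)² / 67.25 = 4.4247
  pink: (163 − 134.5)² / 134.5 = 6.0390
  white: (56 − 67.25)² / 67.25 = 1.8820
χ² = 4.4247 + 6.0390 + 1.8820 = 12.3457 ≈ 12.346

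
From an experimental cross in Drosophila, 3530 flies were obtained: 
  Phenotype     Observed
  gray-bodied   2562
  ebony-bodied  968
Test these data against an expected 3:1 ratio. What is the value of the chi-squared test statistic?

11.045

Total ratio parts = 4. Expected numbers out of 3530:
  gray-bodied: 3530 × 3/4 = 2647.5
  ebony-bodied: 3530 × 1/4 = 882.5
χ² = Σ (O − E)² / E
  gray-bodied: (2562 − 2647.5)² / 2647.5 = 2.7612
  ebony-bodied: (968 − 882.5)² / 882.5 = 8.2836
χ² = 2.7612 + 8.2836 = 11.0448 ≈ 11.045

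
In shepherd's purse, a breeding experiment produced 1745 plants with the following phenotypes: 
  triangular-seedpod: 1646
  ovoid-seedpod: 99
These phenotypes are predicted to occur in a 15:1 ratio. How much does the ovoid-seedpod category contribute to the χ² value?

0.928

Under the 15:1 hypothesis (Σ ratio = 16, N = 1745):
  triangular-seedpod: 1745 × 15/16 = 1635.9375
  ovoid-seedpod: 1745 × 1/16 = 109.0625
Contribution of ovoid-seedpod: (99 − 109.0625)² / 109.0625 = 0.9284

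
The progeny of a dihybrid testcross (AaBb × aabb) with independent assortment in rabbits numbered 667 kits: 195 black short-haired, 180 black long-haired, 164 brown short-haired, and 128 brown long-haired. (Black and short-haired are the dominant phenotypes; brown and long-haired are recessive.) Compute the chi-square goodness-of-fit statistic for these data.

A dihybrid testcross with independent assortment gives a 1:1:1:1 ratio.
Under the 1:1:1:1 hypothesis (Σ ratio = 4, N = 667):
  black short-haired: 667 × 1/4 = 166.75
  black long-haired: 667 × 1/4 = 166.75
  brown short-haired: 667 × 1/4 = 166.75
  brown long-haired: 667 × 1/4 = 166.75
χ² = Σ (O − E)² / E
  black short-haired: (195 − 166.75)² / 166.75 = 4.7860
  black long-haired: (180 − 166.75)² / 166.75 = 1.0528
  brown short-haired: (164 − 166.75)² / 166.75 = 0.0454
  brown long-haired: (128 − 166.75)² / 166.75 = 9.0049
χ² = 4.7860 + 1.0528 + 0.0454 + 9.0049 = 14.8891 ≈ 14.889

14.889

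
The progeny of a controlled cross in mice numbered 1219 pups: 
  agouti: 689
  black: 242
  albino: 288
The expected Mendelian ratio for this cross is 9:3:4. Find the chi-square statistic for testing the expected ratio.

Under the 9:3:4 hypothesis (Σ ratio = 16, N = 1219):
  agouti: 1219 × 9/16 = 685.6875
  black: 1219 × 3/16 = 228.5625
  albino: 1219 × 4/16 = 304.75
χ² = Σ (O − E)² / E
  agouti: (689 − 685.6875)² / 685.6875 = 0.0160
  black: (242 − 228.5625)² / 228.5625 = 0.7900
  albino: (288 − 304.75)² / 304.75 = 0.9206
χ² = 0.0160 + 0.7900 + 0.9206 = 1.7266 ≈ 1.727

1.727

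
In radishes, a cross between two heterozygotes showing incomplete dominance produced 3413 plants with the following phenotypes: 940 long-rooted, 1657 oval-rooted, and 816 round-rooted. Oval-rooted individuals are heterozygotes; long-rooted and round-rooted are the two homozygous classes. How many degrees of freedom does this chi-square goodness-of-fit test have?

2

With incomplete dominance, a heterozygote × heterozygote cross gives a 1:2:1 phenotypic ratio.
A goodness-of-fit test with 3 phenotype classes has df = 3 − 1 = 2.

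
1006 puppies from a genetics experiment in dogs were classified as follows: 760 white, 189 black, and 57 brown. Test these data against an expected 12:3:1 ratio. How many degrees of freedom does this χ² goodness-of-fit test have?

2

A goodness-of-fit test with 3 phenotype classes has df = 3 − 1 = 2.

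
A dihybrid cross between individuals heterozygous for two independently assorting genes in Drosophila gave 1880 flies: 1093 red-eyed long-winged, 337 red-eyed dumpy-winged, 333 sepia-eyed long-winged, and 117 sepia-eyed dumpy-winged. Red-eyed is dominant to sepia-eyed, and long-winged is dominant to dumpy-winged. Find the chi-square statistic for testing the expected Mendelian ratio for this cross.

2.954

A dihybrid F₂ with independent assortment and complete dominance at both loci gives a 9:3:3:1 phenotypic ratio.
Expected counts for N = 1880 under a 9:3:3:1 ratio (total parts = 16):
  red-eyed long-winged: 1880 × 9/16 = 1057.5
  red-eyed dumpy-winged: 1880 × 3/16 = 352.5
  sepia-eyed long-winged: 1880 × 3/16 = 352.5
  sepia-eyed dumpy-winged: 1880 × 1/16 = 117.5
χ² = Σ (O − E)² / E
  red-eyed long-winged: (1093 − 1057.5)² / 1057.5 = 1.1917
  red-eyed dumpy-winged: (337 − 352.5)² / 352.5 = 0.6816
  sepia-eyed long-winged: (333 − 352.5)² / 352.5 = 1.0787
  sepia-eyed dumpy-winged: (117 − 117.5)² / 117.5 = 0.0021
χ² = 1.1917 + 0.6816 + 1.0787 + 0.0021 = 2.9541 ≈ 2.954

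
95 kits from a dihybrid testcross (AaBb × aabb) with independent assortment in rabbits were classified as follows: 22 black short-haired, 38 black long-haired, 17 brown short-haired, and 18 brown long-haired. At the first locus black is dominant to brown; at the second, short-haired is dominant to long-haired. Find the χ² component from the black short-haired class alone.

A dihybrid testcross with independent assortment gives a 1:1:1:1 ratio.
Under the 1:1:1:1 hypothesis (Σ ratio = 4, N = 95):
  black short-haired: 95 × 1/4 = 23.75
  black long-haired: 95 × 1/4 = 23.75
  brown short-haired: 95 × 1/4 = 23.75
  brown long-haired: 95 × 1/4 = 23.75
Contribution of black short-haired: (22 − 23.75)² / 23.75 = 0.1289

0.129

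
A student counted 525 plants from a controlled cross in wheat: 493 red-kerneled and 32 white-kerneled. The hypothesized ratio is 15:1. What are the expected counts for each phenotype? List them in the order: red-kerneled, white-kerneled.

492.1875, 32.8125

Under the 15:1 hypothesis (Σ ratio = 16, N = 525):
  red-kerneled: 525 × 15/16 = 492.1875
  white-kerneled: 525 × 1/16 = 32.8125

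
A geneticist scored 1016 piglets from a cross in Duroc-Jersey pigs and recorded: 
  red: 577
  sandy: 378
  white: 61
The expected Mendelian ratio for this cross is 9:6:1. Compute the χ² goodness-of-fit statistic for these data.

Under the 9:6:1 hypothesis (Σ ratio = 16, N = 1016):
  red: 1016 × 9/16 = 571.5
  sandy: 1016 × 6/16 = 381
  white: 1016 × 1/16 = 63.5
χ² = Σ (O − E)² / E
  red: (577 − 571.5)² / 571.5 = 0.0529
  sandy: (378 − 381)² / 381 = 0.0236
  white: (61 − 63.5)² / 63.5 = 0.0984
χ² = 0.0529 + 0.0236 + 0.0984 = 0.1749 ≈ 0.175

0.175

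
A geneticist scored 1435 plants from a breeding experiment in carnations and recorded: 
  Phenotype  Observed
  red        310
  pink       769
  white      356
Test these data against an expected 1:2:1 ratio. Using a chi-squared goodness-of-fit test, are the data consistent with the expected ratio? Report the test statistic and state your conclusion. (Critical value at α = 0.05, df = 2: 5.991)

10.342; not consistent

Expected counts for N = 1435 under a 1:2:1 ratio (total parts = 4):
  red: 1435 × 1/4 = 358.75
  pink: 1435 × 2/4 = 717.5
  white: 1435 × 1/4 = 358.75
χ² = Σ (O − E)² / E
  red: (310 − 358.75)² / 358.75 = 6.6246
  pink: (769 − 717.5)² / 717.5 = 3.6965
  white: (356 − 358.75)² / 358.75 = 0.0211
χ² = 6.6246 + 3.6965 + 0.0211 = 10.3422 ≈ 10.342
Degrees of freedom = 3 − 1 = 2; critical value at α = 0.05 is 5.991.
Since 10.342 > 5.991, we reject the null hypothesis — the data do not fit the 1:2:1 ratio.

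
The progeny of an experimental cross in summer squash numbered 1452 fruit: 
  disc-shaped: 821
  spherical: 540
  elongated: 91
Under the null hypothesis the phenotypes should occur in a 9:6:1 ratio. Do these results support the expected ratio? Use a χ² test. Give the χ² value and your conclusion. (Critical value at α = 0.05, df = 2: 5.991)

Under the 9:6:1 hypothesis (Σ ratio = 16, N = 1452):
  disc-shaped: 1452 × 9/16 = 816.75
  spherical: 1452 × 6/16 = 544.5
  elongated: 1452 × 1/16 = 90.75
χ² = Σ (O − E)² / E
  disc-shaped: (821 − 816.75)² / 816.75 = 0.0221
  spherical: (540 − 544.5)² / 544.5 = 0.0372
  elongated: (91 − 90.75)² / 90.75 = 0.0007
χ² = 0.0221 + 0.0372 + 0.0007 = 0.060
Degrees of freedom = 3 − 1 = 2; critical value at α = 0.05 is 5.991.
Since 0.060 < 5.991, we fail to reject the null hypothesis — the data are consistent with the 9:6:1 ratio.

0.060; consistent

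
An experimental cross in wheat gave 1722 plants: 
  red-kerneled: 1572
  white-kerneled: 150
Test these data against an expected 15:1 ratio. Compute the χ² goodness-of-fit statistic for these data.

17.797

Total ratio parts = 16. Expected numbers out of 1722:
  red-kerneled: 1722 × 15/16 = 1614.375
  white-kerneled: 1722 × 1/16 = 107.625
χ² = Σ (O − E)² / E
  red-kerneled: (1572 − 1614.375)² / 1614.375 = 1.1123
  white-kerneled: (150 − 107.625)² / 107.625 = 16.6842
χ² = 1.1123 + 16.6842 = 17.7965 ≈ 17.797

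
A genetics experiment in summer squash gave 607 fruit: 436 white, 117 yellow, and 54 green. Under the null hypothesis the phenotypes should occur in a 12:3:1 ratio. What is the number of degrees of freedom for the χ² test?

2

A goodness-of-fit test with 3 phenotype classes has df = 3 − 1 = 2.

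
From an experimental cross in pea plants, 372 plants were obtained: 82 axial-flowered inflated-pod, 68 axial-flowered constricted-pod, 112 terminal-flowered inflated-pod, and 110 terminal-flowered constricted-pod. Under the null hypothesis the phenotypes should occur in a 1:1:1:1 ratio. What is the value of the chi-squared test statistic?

15.011

Under the 1:1:1:1 hypothesis (Σ ratio = 4, N = 372):
  axial-flowered inflated-pod: 372 × 1/4 = 93
  axial-flowered constricted-pod: 372 × 1/4 = 93
  terminal-flowered inflated-pod: 372 × 1/4 = 93
  terminal-flowered constricted-pod: 372 × 1/4 = 93
χ² = Σ (O − E)² / E
  axial-flowered inflated-pod: (82 − 93)² / 93 = 1.3011
  axial-flowered constricted-pod: (68 − 93)² / 93 = 6.7204
  terminal-flowered inflated-pod: (112 − 93)² / 93 = 3.8817
  terminal-flowered constricted-pod: (110 − 93)² / 93 = 3.1075
χ² = 1.3011 + 6.7204 + 3.8817 + 3.1075 = 15.0107 ≈ 15.011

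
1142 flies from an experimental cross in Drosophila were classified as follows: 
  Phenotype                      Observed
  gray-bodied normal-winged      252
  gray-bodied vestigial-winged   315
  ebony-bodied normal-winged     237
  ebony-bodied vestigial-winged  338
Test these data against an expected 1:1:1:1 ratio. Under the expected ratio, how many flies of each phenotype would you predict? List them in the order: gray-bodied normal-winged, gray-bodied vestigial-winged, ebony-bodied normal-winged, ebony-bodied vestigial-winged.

Under the 1:1:1:1 hypothesis (Σ ratio = 4, N = 1142):
  gray-bodied normal-winged: 1142 × 1/4 = 285.5
  gray-bodied vestigial-winged: 1142 × 1/4 = 285.5
  ebony-bodied normal-winged: 1142 × 1/4 = 285.5
  ebony-bodied vestigial-winged: 1142 × 1/4 = 285.5

285.5, 285.5, 285.5, 285.5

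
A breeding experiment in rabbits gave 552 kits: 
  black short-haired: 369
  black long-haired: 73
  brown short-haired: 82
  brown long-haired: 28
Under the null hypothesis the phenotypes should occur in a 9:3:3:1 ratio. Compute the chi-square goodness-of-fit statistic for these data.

25.700

Expected counts for N = 552 under a 9:3:3:1 ratio (total parts = 16):
  black short-haired: 552 × 9/16 = 310.5
  black long-haired: 552 × 3/16 = 103.5
  brown short-haired: 552 × 3/16 = 103.5
  brown long-haired: 552 × 1/16 = 34.5
χ² = Σ (O − E)² / E
  black short-haired: (369 − 310.5)² / 310.5 = 11.0217
  black long-haired: (73 − 103.5)² / 103.5 = 8.9879
  brown short-haired: (82 − 103.5)² / 103.5 = 4.4662
  brown long-haired: (28 − 34.5)² / 34.5 = 1.2246
χ² = 11.0217 + 8.9879 + 4.4662 + 1.2246 = 25.7004 ≈ 25.700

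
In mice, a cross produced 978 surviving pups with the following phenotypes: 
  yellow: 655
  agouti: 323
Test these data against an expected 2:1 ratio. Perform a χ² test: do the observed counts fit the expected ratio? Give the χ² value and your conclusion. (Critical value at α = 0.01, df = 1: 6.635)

0.041; consistent

Under the 2:1 hypothesis (Σ ratio = 3, N = 978):
  yellow: 978 × 2/3 = 652
  agouti: 978 × 1/3 = 326
χ² = Σ (O − E)² / E
  yellow: (655 − 652)² / 652 = 0.0138
  agouti: (323 − 326)² / 326 = 0.0276
χ² = 0.0138 + 0.0276 = 0.0414 ≈ 0.041
Degrees of freedom = 2 − 1 = 1; critical value at α = 0.01 is 6.635.
Since 0.041 < 6.635, we fail to reject the null hypothesis — the data are consistent with the 2:1 ratio.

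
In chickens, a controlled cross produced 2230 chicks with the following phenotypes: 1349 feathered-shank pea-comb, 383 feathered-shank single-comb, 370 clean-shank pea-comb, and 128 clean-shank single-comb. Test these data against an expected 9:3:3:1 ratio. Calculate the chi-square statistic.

16.556

The 9:3:3:1 ratio has 16 parts, so with N = 2230 the expected counts are:
  feathered-shank pea-comb: 2230 × 9/16 = 1254.375
  feathered-shank single-comb: 2230 × 3/16 = 418.125
  clean-shank pea-comb: 2230 × 3/16 = 418.125
  clean-shank single-comb: 2230 × 1/16 = 139.375
χ² = Σ (O − E)² / E
  feathered-shank pea-comb: (1349 − 1254.375)² / 1254.375 = 7.1381
  feathered-shank single-comb: (383 − 418.125)² / 418.125 = 2.9507
  clean-shank pea-comb: (370 − 418.125)² / 418.125 = 5.5391
  clean-shank single-comb: (128 − 139.375)² / 139.375 = 0.9284
χ² = 7.1381 + 2.9507 + 5.5391 + 0.9284 = 16.5563 ≈ 16.556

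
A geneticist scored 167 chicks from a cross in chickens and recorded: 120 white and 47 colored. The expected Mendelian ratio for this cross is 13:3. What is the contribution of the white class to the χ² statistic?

1.814

Total ratio parts = 16. Expected numbers out of 167:
  white: 167 × 13/16 = 135.6875
  colored: 167 × 3/16 = 31.3125
Contribution of white: (120 − 135.6875)² / 135.6875 = 1.8137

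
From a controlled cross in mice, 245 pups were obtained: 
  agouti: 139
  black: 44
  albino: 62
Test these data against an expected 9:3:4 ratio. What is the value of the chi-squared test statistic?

The 9:3:4 ratio has 16 parts, so with N = 245 the expected counts are:
  agouti: 245 × 9/16 = 137.8125
  black: 245 × 3/16 = 45.9375
  albino: 245 × 4/16 = 61.25
χ² = Σ (O − E)² / E
  agouti: (139 − 137.8125)² / 137.8125 = 0.0102
  black: (44 − 45.9375)² / 45.9375 = 0.0817
  albino: (62 − 61.25)² / 61.25 = 0.0092
χ² = 0.0102 + 0.0817 + 0.0092 = 0.1011 ≈ 0.101

0.101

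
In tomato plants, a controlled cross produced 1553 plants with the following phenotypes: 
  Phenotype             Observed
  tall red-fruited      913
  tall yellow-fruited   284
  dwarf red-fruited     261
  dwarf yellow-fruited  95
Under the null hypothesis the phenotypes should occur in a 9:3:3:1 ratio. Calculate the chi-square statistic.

Under the 9:3:3:1 hypothesis (Σ ratio = 16, N = 1553):
  tall red-fruited: 1553 × 9/16 = 873.5625
  tall yellow-fruited: 1553 × 3/16 = 291.1875
  dwarf red-fruited: 1553 × 3/16 = 291.1875
  dwarf yellow-fruited: 1553 × 1/16 = 97.0625
χ² = Σ (O − E)² / E
  tall red-fruited: (913 − 873.5625)² / 873.5625 = 1.7804
  tall yellow-fruited: (284 − 291.1875)² / 291.1875 = 0.1774
  dwarf red-fruited: (261 − 291.1875)² / 291.1875 = 3.1295
  dwarf yellow-fruited: (95 − 97.0625)² / 97.0625 = 0.0438
χ² = 1.7804 + 0.1774 + 3.1295 + 0.0438 = 5.1311 ≈ 5.131

5.131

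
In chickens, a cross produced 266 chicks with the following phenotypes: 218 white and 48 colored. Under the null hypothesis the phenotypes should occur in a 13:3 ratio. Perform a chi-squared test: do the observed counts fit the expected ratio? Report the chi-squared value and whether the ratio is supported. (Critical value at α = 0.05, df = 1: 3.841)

0.087; consistent

Total ratio parts = 16. Expected numbers out of 266:
  white: 266 × 13/16 = 216.125
  colored: 266 × 3/16 = 49.875
χ² = Σ (O − E)² / E
  white: (218 − 216.125)² / 216.125 = 0.0163
  colored: (48 − 49.875)² / 49.875 = 0.0705
χ² = 0.0163 + 0.0705 = 0.0868 ≈ 0.087
Degrees of freedom = 2 − 1 = 1; critical value at α = 0.05 is 3.841.
Since 0.087 < 3.841, we fail to reject the null hypothesis — the data are consistent with the 13:3 ratio.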